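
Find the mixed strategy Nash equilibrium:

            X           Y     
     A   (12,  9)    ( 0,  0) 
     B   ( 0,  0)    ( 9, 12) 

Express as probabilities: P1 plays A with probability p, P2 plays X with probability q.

p = 0.5714, q = 0.4286

Work:
Find probabilities that make opponent indifferent:
P2 chooses q to make P1 indifferent between A and B
P1 chooses p to make P2 indifferent between X and Y
Mixed NE: P1 plays (A: 0.5714, B: 0.4286), P2 plays (X: 0.4286, Y: 0.5714)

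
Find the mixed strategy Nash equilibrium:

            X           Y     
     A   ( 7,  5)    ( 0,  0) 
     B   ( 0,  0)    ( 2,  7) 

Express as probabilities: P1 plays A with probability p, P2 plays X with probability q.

p = 0.5833, q = 0.2222

Work:
Find probabilities that make opponent indifferent:
P2 chooses q to make P1 indifferent between A and B
P1 chooses p to make P2 indifferent between X and Y
Mixed NE: P1 plays (A: 0.5833, B: 0.4167), P2 plays (X: 0.2222, Y: 0.7778)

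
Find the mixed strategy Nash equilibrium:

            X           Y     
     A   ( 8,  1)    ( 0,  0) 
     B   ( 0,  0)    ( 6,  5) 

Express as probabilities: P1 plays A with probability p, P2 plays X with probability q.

p = 0.8333, q = 0.4286

Work:
Find probabilities that make opponent indifferent:
P2 chooses q to make P1 indifferent between A and B
P1 chooses p to make P2 indifferent between X and Y
Mixed NE: P1 plays (A: 0.8333, B: 0.1667), P2 plays (X: 0.4286, Y: 0.5714)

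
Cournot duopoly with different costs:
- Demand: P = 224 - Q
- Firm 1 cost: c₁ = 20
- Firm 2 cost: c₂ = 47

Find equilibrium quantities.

q₁* = 77.0, q₂* = 50.0

Work:
Reaction: q₁ = (224 - 20 - q₂)/2
Reaction: q₂ = (224 - 47 - q₁)/2
Solve simultaneously:
q₁* = (224 - 2×20 + 47)/3 = 77.0
q₂* = (224 - 2×47 + 20)/3 = 50.0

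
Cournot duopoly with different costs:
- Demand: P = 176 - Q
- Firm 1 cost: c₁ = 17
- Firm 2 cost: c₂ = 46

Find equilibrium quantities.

q₁* = 62.67, q₂* = 33.67

Work:
Reaction: q₁ = (176 - 17 - q₂)/2
Reaction: q₂ = (176 - 46 - q₁)/2
Solve simultaneously:
q₁* = (176 - 2×17 + 46)/3 = 62.67
q₂* = (176 - 2×46 + 17)/3 = 33.67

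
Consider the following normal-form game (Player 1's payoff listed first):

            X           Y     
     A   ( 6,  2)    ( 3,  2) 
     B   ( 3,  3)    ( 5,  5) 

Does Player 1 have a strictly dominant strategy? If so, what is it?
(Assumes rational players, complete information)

No strictly dominant strategy exists for Player 1

Work:
A strategy strictly dominates another if it gives a strictly higher payoff against every opponent action. Compare each pair of P1's strategies column-by-column:
  A vs B: [6 vs 3, 3 vs 5] → A does not strictly dominate B (column Y: 3 ≤ 5)
  B vs A: [3 vs 6, 5 vs 3] → B does not strictly dominate A (column X: 3 ≤ 6)
No single strategy strictly dominates all others → no strictly dominant strategy.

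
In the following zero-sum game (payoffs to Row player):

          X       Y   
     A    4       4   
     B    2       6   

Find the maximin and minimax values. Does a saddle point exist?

Maximin = 4, Minimax = 4, Saddle: True

Work:
Row minimums: [4, 2] → maximin = 4
Column maximums: [4, 6] → minimax = 4
Saddle point exists! Game value = 4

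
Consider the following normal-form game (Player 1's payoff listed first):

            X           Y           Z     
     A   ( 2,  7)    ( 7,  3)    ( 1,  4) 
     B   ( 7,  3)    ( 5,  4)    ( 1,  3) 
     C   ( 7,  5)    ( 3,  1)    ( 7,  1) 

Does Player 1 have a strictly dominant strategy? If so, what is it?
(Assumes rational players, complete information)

No strictly dominant strategy exists for Player 1

Work:
A strategy strictly dominates another if it gives a strictly higher payoff against every opponent action. Compare each pair of P1's strategies column-by-column:
  A vs B: [2 vs 7, 7 vs 5, 1 vs 1] → A does not strictly dominate B (column X: 2 ≤ 7)
  A vs C: [2 vs 7, 7 vs 3, 1 vs 7] → A does not strictly dominate C (column X: 2 ≤ 7)
  B vs A: [7 vs 2, 5 vs 7, 1 vs 1] → B does not strictly dominate A (column Y: 5 ≤ 7)
  B vs C: [7 vs 7, 5 vs 3, 1 vs 7] → B does not strictly dominate C (column X: 7 ≤ 7)
  C vs A: [7 vs 2, 3 vs 7, 7 vs 1] → C does not strictly dominate A (column Y: 3 ≤ 7)
  C vs B: [7 vs 7, 3 vs 5, 7 vs 1] → C does not strictly dominate B (column X: 7 ≤ 7)
No single strategy strictly dominates all others → no strictly dominant strategy.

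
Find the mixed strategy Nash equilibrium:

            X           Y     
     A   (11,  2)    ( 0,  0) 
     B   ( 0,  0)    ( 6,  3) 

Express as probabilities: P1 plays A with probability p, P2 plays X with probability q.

p = 0.6, q = 0.3529

Work:
Find probabilities that make opponent indifferent:
P2 chooses q to make P1 indifferent between A and B
P1 chooses p to make P2 indifferent between X and Y
Mixed NE: P1 plays (A: 0.6, B: 0.4), P2 plays (X: 0.3529, Y: 0.6471)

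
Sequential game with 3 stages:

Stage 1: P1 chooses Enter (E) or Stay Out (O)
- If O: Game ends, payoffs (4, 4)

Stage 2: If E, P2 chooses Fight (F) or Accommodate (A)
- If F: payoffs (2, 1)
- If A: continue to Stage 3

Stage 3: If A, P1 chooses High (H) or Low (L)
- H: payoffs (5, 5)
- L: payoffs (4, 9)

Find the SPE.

SPE: (E, A, H); Outcome (5, 5)

Work:
Stage 3: P1 chooses H (5 vs 4)
Stage 2: P2: F->1, A->5 (anticipating H). Choose A
Stage 1: P1: O->4, E->5 (anticipating A, H). Choose E
SPE path: E -> A -> H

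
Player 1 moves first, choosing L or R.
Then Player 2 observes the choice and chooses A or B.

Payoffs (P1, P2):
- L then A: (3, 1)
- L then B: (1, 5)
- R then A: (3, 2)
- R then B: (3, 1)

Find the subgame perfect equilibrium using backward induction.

P1 plays R, P2 plays B after L and A after R; Payoff (3, 2)

Work:
Backward induction:
After L: P2 chooses B → P1 gets 1
After R: P2 chooses A → P1 gets 3
P1 chooses R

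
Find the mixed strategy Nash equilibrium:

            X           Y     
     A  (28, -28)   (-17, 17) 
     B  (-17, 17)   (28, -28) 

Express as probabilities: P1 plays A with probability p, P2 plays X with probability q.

p = 0.5, q = 0.5

Work:
Find probabilities that make opponent indifferent:
P2 chooses q to make P1 indifferent between A and B
P1 chooses p to make P2 indifferent between X and Y
Mixed NE: P1 plays (A: 0.5, B: 0.5), P2 plays (X: 0.5, Y: 0.5)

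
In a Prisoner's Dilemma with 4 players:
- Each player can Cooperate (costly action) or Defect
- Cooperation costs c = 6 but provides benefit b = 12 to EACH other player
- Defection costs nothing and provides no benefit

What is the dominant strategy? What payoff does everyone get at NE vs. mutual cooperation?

Dominant: Defect; NE payoff = 0; Coop payoff = 30

Work:
Defect dominates (saves cost c = 6, benefit to others is external)
NE: All defect → everyone gets 0
If all cooperate: each receives (3)×12 - 6 = 30
Social dilemma: 30 > 0 but NE gives 0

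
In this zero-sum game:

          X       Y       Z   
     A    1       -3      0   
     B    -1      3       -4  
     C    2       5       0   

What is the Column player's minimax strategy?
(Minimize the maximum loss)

Column should play Z, value = 0

Work:
Column player minimizes Row's maximum payoff:
Column X: max payoff to Row = 2
Column Y: max payoff to Row = 5
Column Z: max payoff to Row = 0
Minimum is 0, achieved by column Z.
Minimax strategy: Z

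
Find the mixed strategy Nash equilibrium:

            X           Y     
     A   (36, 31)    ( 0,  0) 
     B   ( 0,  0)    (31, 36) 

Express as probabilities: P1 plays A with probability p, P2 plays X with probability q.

p = 0.5373, q = 0.4627

Work:
Find probabilities that make opponent indifferent:
P2 chooses q to make P1 indifferent between A and B
P1 chooses p to make P2 indifferent between X and Y
Mixed NE: P1 plays (A: 0.5373, B: 0.4627), P2 plays (X: 0.4627, Y: 0.5373)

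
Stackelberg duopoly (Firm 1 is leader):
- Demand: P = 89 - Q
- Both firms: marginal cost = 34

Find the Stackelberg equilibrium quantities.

q₁* (leader) = 27.5, q₂* (follower) = 13.75

Work:
Follower's reaction: q₂ = (a - c - q₁)/2
Leader substitutes: π₁ = q₁·(a - q₁ - (a-c-q₁)/2 - c)
FOC: q₁* = (89 - 34)/2 = 27.50
Then: q₂* = (89 - 34 - 27.5)/2 = 13.75
Leader has first-mover advantage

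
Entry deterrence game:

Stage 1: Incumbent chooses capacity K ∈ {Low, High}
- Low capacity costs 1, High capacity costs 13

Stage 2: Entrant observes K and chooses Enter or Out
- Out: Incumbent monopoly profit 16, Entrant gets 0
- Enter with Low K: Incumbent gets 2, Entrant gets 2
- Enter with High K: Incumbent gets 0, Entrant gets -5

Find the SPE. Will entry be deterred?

SPE: (High, Enter|Low, Out|High); Entry deterred. Incumbent net profit = 3

Work:
After Low K: Entrant enters (2 > 0)
After High K: Entrant stays out (-5 < 0)
Incumbent: Low → 2−1=1, High → 16−13=3
Incumbent chooses High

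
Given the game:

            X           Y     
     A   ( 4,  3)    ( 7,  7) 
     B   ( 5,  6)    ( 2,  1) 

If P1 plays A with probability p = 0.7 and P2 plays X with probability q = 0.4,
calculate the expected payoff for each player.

E[P1] = 5.02, E[P2] = 4.68

Work:
E[P1] = p·q·π₁(A,X) + p·(1-q)·π₁(A,Y) + (1-p)·q·π₁(B,X) + (1-p)·(1-q)·π₁(B,Y)
= 0.7·0.4·4 + 0.7·0.6·7 + 0.3·0.4·5 + 0.3·0.6·2
= 5.02

E[P2] = 4.68 (similar calculation)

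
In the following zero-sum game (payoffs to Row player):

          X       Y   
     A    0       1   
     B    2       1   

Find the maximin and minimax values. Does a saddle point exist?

Maximin = 1, Minimax = 1, Saddle: True

Work:
Row minimums: [0, 1] → maximin = 1
Column maximums: [2, 1] → minimax = 1
Saddle point exists! Game value = 1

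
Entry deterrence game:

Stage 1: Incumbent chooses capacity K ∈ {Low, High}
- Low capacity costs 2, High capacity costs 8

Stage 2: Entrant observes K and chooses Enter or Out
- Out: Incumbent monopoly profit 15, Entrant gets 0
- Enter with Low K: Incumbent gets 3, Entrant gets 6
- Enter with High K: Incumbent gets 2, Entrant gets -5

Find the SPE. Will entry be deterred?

SPE: (High, Enter|Low, Out|High); Entry deterred. Incumbent net profit = 7

Work:
After Low K: Entrant enters (6 > 0)
After High K: Entrant stays out (-5 < 0)
Incumbent: Low → 3−2=1, High → 15−8=7
Incumbent chooses High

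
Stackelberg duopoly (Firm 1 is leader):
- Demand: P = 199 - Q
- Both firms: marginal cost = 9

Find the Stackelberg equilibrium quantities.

q₁* (leader) = 95.0, q₂* (follower) = 47.5

Work:
Follower's reaction: q₂ = (a - c - q₁)/2
Leader substitutes: π₁ = q₁·(a - q₁ - (a-c-q₁)/2 - c)
FOC: q₁* = (199 - 9)/2 = 95.00
Then: q₂* = (199 - 9 - 95.0)/2 = 47.50
Leader has first-mover advantage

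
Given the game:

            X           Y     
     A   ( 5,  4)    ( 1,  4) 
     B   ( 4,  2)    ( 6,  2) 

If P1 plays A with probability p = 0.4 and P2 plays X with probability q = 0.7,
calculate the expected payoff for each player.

E[P1] = 4.28, E[P2] = 2.8

Work:
E[P1] = p·q·π₁(A,X) + p·(1-q)·π₁(A,Y) + (1-p)·q·π₁(B,X) + (1-p)·(1-q)·π₁(B,Y)
= 0.4·0.7·5 + 0.4·0.3·1 + 0.6·0.7·4 + 0.6·0.3·6
= 4.28

E[P2] = 2.8 (similar calculation)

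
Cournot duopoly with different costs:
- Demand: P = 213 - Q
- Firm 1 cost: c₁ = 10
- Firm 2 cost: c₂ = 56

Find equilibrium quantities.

q₁* = 83.0, q₂* = 37.0

Work:
Reaction: q₁ = (213 - 10 - q₂)/2
Reaction: q₂ = (213 - 56 - q₁)/2
Solve simultaneously:
q₁* = (213 - 2×10 + 56)/3 = 83.0
q₂* = (213 - 2×56 + 10)/3 = 37.0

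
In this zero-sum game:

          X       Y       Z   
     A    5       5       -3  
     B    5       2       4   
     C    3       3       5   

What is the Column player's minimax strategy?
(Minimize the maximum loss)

Column should play X or Y or Z (all achieve the minimum), value = 5

Work:
Column player minimizes Row's maximum payoff:
Column X: max payoff to Row = 5
Column Y: max payoff to Row = 5
Column Z: max payoff to Row = 5
Minimum is 5, achieved by columns X, Y, Z (tied).
Each of X or Y or Z is a minimax strategy.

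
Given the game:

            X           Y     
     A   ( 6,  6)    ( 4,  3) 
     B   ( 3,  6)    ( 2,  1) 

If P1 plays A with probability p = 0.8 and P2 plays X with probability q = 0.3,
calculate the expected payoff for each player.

E[P1] = 4.14, E[P2] = 3.62

Work:
E[P1] = p·q·π₁(A,X) + p·(1-q)·π₁(A,Y) + (1-p)·q·π₁(B,X) + (1-p)·(1-q)·π₁(B,Y)
= 0.8·0.3·6 + 0.8·0.7·4 + 0.2·0.3·3 + 0.2·0.7·2
= 4.14

E[P2] = 3.62 (similar calculation)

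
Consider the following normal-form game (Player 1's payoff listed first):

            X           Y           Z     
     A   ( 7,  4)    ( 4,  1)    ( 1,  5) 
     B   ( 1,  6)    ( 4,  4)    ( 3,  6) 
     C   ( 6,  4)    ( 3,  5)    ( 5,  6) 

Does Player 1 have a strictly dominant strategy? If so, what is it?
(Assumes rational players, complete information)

No strictly dominant strategy exists for Player 1

Work:
A strategy strictly dominates another if it gives a strictly higher payoff against every opponent action. Compare each pair of P1's strategies column-by-column:
  A vs B: [7 vs 1, 4 vs 4, 1 vs 3] → A does not strictly dominate B (column Y: 4 ≤ 4)
  A vs C: [7 vs 6, 4 vs 3, 1 vs 5] → A does not strictly dominate C (column Z: 1 ≤ 5)
  B vs A: [1 vs 7, 4 vs 4, 3 vs 1] → B does not strictly dominate A (column X: 1 ≤ 7)
  B vs C: [1 vs 6, 4 vs 3, 3 vs 5] → B does not strictly dominate C (column X: 1 ≤ 6)
  C vs A: [6 vs 7, 3 vs 4, 5 vs 1] → C does not strictly dominate A (column X: 6 ≤ 7)
  C vs B: [6 vs 1, 3 vs 4, 5 vs 3] → C does not strictly dominate B (column Y: 3 ≤ 4)
No single strategy strictly dominates all others → no strictly dominant strategy.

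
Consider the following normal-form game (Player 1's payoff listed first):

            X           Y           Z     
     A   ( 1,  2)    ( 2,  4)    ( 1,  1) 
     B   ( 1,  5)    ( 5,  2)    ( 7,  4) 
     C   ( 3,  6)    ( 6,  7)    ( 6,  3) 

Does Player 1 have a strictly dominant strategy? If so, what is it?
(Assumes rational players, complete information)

No strictly dominant strategy exists for Player 1

Work:
A strategy strictly dominates another if it gives a strictly higher payoff against every opponent action. Compare each pair of P1's strategies column-by-column:
  A vs B: [1 vs 1, 2 vs 5, 1 vs 7] → A does not strictly dominate B (column X: 1 ≤ 1)
  A vs C: [1 vs 3, 2 vs 6, 1 vs 6] → A does not strictly dominate C (column X: 1 ≤ 3)
  B vs A: [1 vs 1, 5 vs 2, 7 vs 1] → B does not strictly dominate A (column X: 1 ≤ 1)
  B vs C: [1 vs 3, 5 vs 6, 7 vs 6] → B does not strictly dominate C (column X: 1 ≤ 3)
  C vs A: [3 vs 1, 6 vs 2, 6 vs 1] → C strictly dominates A
  C vs B: [3 vs 1, 6 vs 5, 6 vs 7] → C does not strictly dominate B (column Z: 6 ≤ 7)
No single strategy strictly dominates all others → no strictly dominant strategy.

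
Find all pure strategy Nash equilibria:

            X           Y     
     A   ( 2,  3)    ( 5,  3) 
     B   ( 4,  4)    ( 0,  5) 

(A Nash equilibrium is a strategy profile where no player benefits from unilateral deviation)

Nash equilibrium: (A, Y)

Work:
Best responses:
  P1 vs X: payoffs [2, 4] → best response B (payoff 4)
  P1 vs Y: payoffs [5, 0] → best response A (payoff 5)
  P2 vs A: payoffs [3, 3] → best response X/Y (payoff 3)
  P2 vs B: payoffs [4, 5] → best response Y (payoff 5)
Mutual best responses: (A,Y) → Nash equilibria.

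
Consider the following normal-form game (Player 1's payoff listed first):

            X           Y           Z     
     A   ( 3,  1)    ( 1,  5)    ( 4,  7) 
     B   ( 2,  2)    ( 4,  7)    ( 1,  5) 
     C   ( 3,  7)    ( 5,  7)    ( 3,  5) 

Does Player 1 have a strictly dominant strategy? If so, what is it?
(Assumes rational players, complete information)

No strictly dominant strategy exists for Player 1

Work:
A strategy strictly dominates another if it gives a strictly higher payoff against every opponent action. Compare each pair of P1's strategies column-by-column:
  A vs B: [3 vs 2, 1 vs 4, 4 vs 1] → A does not strictly dominate B (column Y: 1 ≤ 4)
  A vs C: [3 vs 3, 1 vs 5, 4 vs 3] → A does not strictly dominate C (column X: 3 ≤ 3)
  B vs A: [2 vs 3, 4 vs 1, 1 vs 4] → B does not strictly dominate A (column X: 2 ≤ 3)
  B vs C: [2 vs 3, 4 vs 5, 1 vs 3] → B does not strictly dominate C (column X: 2 ≤ 3)
  C vs A: [3 vs 3, 5 vs 1, 3 vs 4] → C does not strictly dominate A (column X: 3 ≤ 3)
  C vs B: [3 vs 2, 5 vs 4, 3 vs 1] → C strictly dominates B
No single strategy strictly dominates all others → no strictly dominant strategy.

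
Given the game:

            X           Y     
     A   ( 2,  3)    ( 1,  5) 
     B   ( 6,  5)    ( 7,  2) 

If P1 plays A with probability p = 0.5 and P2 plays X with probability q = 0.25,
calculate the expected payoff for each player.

E[P1] = 4.0, E[P2] = 3.625

Work:
E[P1] = p·q·π₁(A,X) + p·(1-q)·π₁(A,Y) + (1-p)·q·π₁(B,X) + (1-p)·(1-q)·π₁(B,Y)
= 0.5·0.25·2 + 0.5·0.75·1 + 0.5·0.25·6 + 0.5·0.75·7
= 4.0

E[P2] = 3.625 (similar calculation)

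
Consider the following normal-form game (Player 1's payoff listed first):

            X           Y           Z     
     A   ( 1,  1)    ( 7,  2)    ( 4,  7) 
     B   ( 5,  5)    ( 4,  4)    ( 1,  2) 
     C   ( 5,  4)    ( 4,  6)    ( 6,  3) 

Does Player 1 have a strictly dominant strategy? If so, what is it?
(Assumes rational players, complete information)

No strictly dominant strategy exists for Player 1

Work:
A strategy strictly dominates another if it gives a strictly higher payoff against every opponent action. Compare each pair of P1's strategies column-by-column:
  A vs B: [1 vs 5, 7 vs 4, 4 vs 1] → A does not strictly dominate B (column X: 1 ≤ 5)
  A vs C: [1 vs 5, 7 vs 4, 4 vs 6] → A does not strictly dominate C (column X: 1 ≤ 5)
  B vs A: [5 vs 1, 4 vs 7, 1 vs 4] → B does not strictly dominate A (column Y: 4 ≤ 7)
  B vs C: [5 vs 5, 4 vs 4, 1 vs 6] → B does not strictly dominate C (column X: 5 ≤ 5)
  C vs A: [5 vs 1, 4 vs 7, 6 vs 4] → C does not strictly dominate A (column Y: 4 ≤ 7)
  C vs B: [5 vs 5, 4 vs 4, 6 vs 1] → C does not strictly dominate B (column X: 5 ≤ 5)
No single strategy strictly dominates all others → no strictly dominant strategy.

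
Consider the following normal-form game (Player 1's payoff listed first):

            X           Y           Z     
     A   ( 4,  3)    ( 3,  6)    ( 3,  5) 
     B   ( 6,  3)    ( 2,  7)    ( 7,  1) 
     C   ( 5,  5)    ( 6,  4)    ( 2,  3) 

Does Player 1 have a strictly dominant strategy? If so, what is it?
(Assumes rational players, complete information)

No strictly dominant strategy exists for Player 1

Work:
A strategy strictly dominates another if it gives a strictly higher payoff against every opponent action. Compare each pair of P1's strategies column-by-column:
  A vs B: [4 vs 6, 3 vs 2, 3 vs 7] → A does not strictly dominate B (column X: 4 ≤ 6)
  A vs C: [4 vs 5, 3 vs 6, 3 vs 2] → A does not strictly dominate C (column X: 4 ≤ 5)
  B vs A: [6 vs 4, 2 vs 3, 7 vs 3] → B does not strictly dominate A (column Y: 2 ≤ 3)
  B vs C: [6 vs 5, 2 vs 6, 7 vs 2] → B does not strictly dominate C (column Y: 2 ≤ 6)
  C vs A: [5 vs 4, 6 vs 3, 2 vs 3] → C does not strictly dominate A (column Z: 2 ≤ 3)
  C vs B: [5 vs 6, 6 vs 2, 2 vs 7] → C does not strictly dominate B (column X: 5 ≤ 6)
No single strategy strictly dominates all others → no strictly dominant strategy.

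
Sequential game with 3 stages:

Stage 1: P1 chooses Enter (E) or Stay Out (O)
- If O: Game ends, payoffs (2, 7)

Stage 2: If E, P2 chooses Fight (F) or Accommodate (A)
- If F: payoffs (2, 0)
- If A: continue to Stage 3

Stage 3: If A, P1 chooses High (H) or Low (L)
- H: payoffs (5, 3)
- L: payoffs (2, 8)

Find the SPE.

SPE: (E, A, H); Outcome (5, 3)

Work:
Stage 3: P1 chooses H (5 vs 2)
Stage 2: P2: F->0, A->3 (anticipating H). Choose A
Stage 1: P1: O->2, E->5 (anticipating A, H). Choose E
SPE path: E -> A -> H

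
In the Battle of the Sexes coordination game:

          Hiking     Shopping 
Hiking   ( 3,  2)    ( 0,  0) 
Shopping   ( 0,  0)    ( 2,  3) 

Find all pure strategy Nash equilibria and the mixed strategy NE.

Pure NE: (Hiking, Hiking) and (Shopping, Shopping); Mixed NE: p = 0.6, q = 0.4

Work:
Check pure NE:
(Hiking, Hiking): (3, 2) - no unilateral deviation beneficial
(Shopping, Shopping): (2, 3) - no unilateral deviation beneficial
Mixed NE: P1 plays Hiking with p = 0.6, P2 plays Hiking with q = 0.4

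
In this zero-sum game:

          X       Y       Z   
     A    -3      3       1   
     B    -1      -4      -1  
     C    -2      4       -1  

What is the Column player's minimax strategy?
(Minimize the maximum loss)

Column should play X, value = -1

Work:
Column player minimizes Row's maximum payoff:
Column X: max payoff to Row = -1
Column Y: max payoff to Row = 4
Column Z: max payoff to Row = 1
Minimum is -1, achieved by column X.
Minimax strategy: X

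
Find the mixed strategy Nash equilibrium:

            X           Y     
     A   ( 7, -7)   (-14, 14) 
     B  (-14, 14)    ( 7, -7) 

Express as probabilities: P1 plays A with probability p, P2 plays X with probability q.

p = 0.5, q = 0.5

Work:
Find probabilities that make opponent indifferent:
P2 chooses q to make P1 indifferent between A and B
P1 chooses p to make P2 indifferent between X and Y
Mixed NE: P1 plays (A: 0.5, B: 0.5), P2 plays (X: 0.5, Y: 0.5)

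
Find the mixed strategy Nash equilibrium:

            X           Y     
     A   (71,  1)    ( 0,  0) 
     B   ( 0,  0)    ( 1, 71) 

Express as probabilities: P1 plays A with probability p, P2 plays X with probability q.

p = 0.9861, q = 0.0139

Work:
Find probabilities that make opponent indifferent:
P2 chooses q to make P1 indifferent between A and B
P1 chooses p to make P2 indifferent between X and Y
Mixed NE: P1 plays (A: 0.9861, B: 0.0139), P2 plays (X: 0.0139, Y: 0.9861)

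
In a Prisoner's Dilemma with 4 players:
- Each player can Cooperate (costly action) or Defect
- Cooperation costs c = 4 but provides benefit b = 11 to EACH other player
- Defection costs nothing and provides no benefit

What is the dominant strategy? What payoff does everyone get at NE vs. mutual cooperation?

Dominant: Defect; NE payoff = 0; Coop payoff = 29

Work:
Defect dominates (saves cost c = 4, benefit to others is external)
NE: All defect → everyone gets 0
If all cooperate: each receives (3)×11 - 4 = 29
Social dilemma: 29 > 0 but NE gives 0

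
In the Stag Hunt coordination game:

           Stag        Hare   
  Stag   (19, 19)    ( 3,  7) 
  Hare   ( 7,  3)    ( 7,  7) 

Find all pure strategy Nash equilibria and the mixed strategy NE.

Pure NE: (Stag, Stag) and (Hare, Hare); Mixed NE: p = 0.25, q = 0.25

Work:
Check pure NE:
(Stag, Stag): (19, 19) - no unilateral deviation beneficial
(Hare, Hare): (7, 7) - no unilateral deviation beneficial
Mixed NE: P1 plays Stag with p = 0.25, P2 plays Stag with q = 0.25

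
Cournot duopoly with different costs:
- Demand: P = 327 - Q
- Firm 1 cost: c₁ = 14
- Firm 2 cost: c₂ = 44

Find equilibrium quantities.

q₁* = 114.33, q₂* = 84.33

Work:
Reaction: q₁ = (327 - 14 - q₂)/2
Reaction: q₂ = (327 - 44 - q₁)/2
Solve simultaneously:
q₁* = (327 - 2×14 + 44)/3 = 114.33
q₂* = (327 - 2×44 + 14)/3 = 84.33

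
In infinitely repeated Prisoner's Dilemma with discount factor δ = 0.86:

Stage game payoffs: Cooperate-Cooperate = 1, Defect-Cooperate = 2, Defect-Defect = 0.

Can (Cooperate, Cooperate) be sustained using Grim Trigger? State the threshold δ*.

δ* = 0.5; since δ = 0.86 ≥ 0.5, cooperation can be sustained

Work:
For Grim Trigger:
Cooperate forever: 1/(1-δ)
Defect then punished: 2 + 0·δ/(1-δ)
Need: 1/(1-δ) ≥ 2 + 0·δ/(1-δ)
Solving: δ ≥ (T-R)/(T-P) = (2-1)/(2-0) = 0.5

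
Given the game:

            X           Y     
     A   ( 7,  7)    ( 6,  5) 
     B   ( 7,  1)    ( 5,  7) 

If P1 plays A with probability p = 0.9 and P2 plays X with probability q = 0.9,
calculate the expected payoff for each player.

E[P1] = 6.89, E[P2] = 6.28

Work:
E[P1] = p·q·π₁(A,X) + p·(1-q)·π₁(A,Y) + (1-p)·q·π₁(B,X) + (1-p)·(1-q)·π₁(B,Y)
= 0.9·0.9·7 + 0.9·0.1·6 + 0.1·0.9·7 + 0.1·0.1·5
= 6.89

E[P2] = 6.28 (similar calculation)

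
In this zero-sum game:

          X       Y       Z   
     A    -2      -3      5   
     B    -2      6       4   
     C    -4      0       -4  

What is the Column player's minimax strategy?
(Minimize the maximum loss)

Column should play X, value = -2

Work:
Column player minimizes Row's maximum payoff:
Column X: max payoff to Row = -2
Column Y: max payoff to Row = 6
Column Z: max payoff to Row = 5
Minimum is -2, achieved by column X.
Minimax strategy: X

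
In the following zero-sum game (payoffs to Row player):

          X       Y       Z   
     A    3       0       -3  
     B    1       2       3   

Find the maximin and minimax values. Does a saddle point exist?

Maximin = 1, Minimax = 2, Saddle: False

Work:
Row minimums: [-3, 1] → maximin = 1
Column maximums: [3, 2, 3] → minimax = 2
No saddle point (maximin ≠ minimax). Mixed strategy needed.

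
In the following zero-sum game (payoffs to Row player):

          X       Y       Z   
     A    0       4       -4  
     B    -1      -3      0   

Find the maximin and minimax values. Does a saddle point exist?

Maximin = -3, Minimax = 0, Saddle: False

Work:
Row minimums: [-4, -3] → maximin = -3
Column maximums: [0, 4, 0] → minimax = 0
No saddle point (maximin ≠ minimax). Mixed strategy needed.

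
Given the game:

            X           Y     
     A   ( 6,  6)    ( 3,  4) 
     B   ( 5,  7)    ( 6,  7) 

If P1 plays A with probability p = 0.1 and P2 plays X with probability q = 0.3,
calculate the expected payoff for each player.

E[P1] = 5.52, E[P2] = 6.76

Work:
E[P1] = p·q·π₁(A,X) + p·(1-q)·π₁(A,Y) + (1-p)·q·π₁(B,X) + (1-p)·(1-q)·π₁(B,Y)
= 0.1·0.3·6 + 0.1·0.7·3 + 0.9·0.3·5 + 0.9·0.7·6
= 5.52

E[P2] = 6.76 (similar calculation)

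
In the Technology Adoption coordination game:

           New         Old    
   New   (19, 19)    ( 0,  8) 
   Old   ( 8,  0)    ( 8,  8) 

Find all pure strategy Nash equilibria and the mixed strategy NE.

Pure NE: (New, New) and (Old, Old); Mixed NE: p = 0.4211, q = 0.4211

Work:
Check pure NE:
(New, New): (19, 19) - no unilateral deviation beneficial
(Old, Old): (8, 8) - no unilateral deviation beneficial
Mixed NE: P1 plays New with p = 0.4211, P2 plays New with q = 0.4211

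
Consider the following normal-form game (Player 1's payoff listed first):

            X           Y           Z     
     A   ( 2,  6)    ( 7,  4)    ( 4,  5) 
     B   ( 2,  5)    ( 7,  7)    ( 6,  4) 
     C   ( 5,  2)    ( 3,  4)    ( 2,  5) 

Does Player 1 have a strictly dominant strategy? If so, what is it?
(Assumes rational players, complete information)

No strictly dominant strategy exists for Player 1

Work:
A strategy strictly dominates another if it gives a strictly higher payoff against every opponent action. Compare each pair of P1's strategies column-by-column:
  A vs B: [2 vs 2, 7 vs 7, 4 vs 6] → A does not strictly dominate B (column X: 2 ≤ 2)
  A vs C: [2 vs 5, 7 vs 3, 4 vs 2] → A does not strictly dominate C (column X: 2 ≤ 5)
  B vs A: [2 vs 2, 7 vs 7, 6 vs 4] → B does not strictly dominate A (column X: 2 ≤ 2)
  B vs C: [2 vs 5, 7 vs 3, 6 vs 2] → B does not strictly dominate C (column X: 2 ≤ 5)
  C vs A: [5 vs 2, 3 vs 7, 2 vs 4] → C does not strictly dominate A (column Y: 3 ≤ 7)
  C vs B: [5 vs 2, 3 vs 7, 2 vs 6] → C does not strictly dominate B (column Y: 3 ≤ 7)
No single strategy strictly dominates all others → no strictly dominant strategy.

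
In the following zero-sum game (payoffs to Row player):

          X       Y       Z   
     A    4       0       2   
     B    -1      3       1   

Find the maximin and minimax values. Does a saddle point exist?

Maximin = 0, Minimax = 2, Saddle: False

Work:
Row minimums: [0, -1] → maximin = 0
Column maximums: [4, 3, 2] → minimax = 2
No saddle point (maximin ≠ minimax). Mixed strategy needed.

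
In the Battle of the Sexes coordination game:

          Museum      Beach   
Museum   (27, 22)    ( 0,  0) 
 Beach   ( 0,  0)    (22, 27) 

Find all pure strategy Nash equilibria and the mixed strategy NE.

Pure NE: (Museum, Museum) and (Beach, Beach); Mixed NE: p = 0.551, q = 0.449

Work:
Check pure NE:
(Museum, Museum): (27, 22) - no unilateral deviation beneficial
(Beach, Beach): (22, 27) - no unilateral deviation beneficial
Mixed NE: P1 plays Museum with p = 0.551, P2 plays Museum with q = 0.449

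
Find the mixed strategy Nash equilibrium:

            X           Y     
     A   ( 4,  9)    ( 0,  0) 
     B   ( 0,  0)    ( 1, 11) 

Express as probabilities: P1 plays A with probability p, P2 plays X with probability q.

p = 0.55, q = 0.2

Work:
Find probabilities that make opponent indifferent:
P2 chooses q to make P1 indifferent between A and B
P1 chooses p to make P2 indifferent between X and Y
Mixed NE: P1 plays (A: 0.55, B: 0.45), P2 plays (X: 0.2, Y: 0.8)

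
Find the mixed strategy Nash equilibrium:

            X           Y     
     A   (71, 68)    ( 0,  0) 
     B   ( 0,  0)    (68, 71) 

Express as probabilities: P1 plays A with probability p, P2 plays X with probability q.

p = 0.5108, q = 0.4892

Work:
Find probabilities that make opponent indifferent:
P2 chooses q to make P1 indifferent between A and B
P1 chooses p to make P2 indifferent between X and Y
Mixed NE: P1 plays (A: 0.5108, B: 0.4892), P2 plays (X: 0.4892, Y: 0.5108)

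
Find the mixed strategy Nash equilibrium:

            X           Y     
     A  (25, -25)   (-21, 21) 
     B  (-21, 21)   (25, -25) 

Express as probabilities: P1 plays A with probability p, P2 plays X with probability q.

p = 0.5, q = 0.5

Work:
Find probabilities that make opponent indifferent:
P2 chooses q to make P1 indifferent between A and B
P1 chooses p to make P2 indifferent between X and Y
Mixed NE: P1 plays (A: 0.5, B: 0.5), P2 plays (X: 0.5, Y: 0.5)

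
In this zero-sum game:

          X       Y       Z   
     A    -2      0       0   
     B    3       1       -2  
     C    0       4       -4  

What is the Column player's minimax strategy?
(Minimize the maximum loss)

Column should play Z, value = 0

Work:
Column player minimizes Row's maximum payoff:
Column X: max payoff to Row = 3
Column Y: max payoff to Row = 4
Column Z: max payoff to Row = 0
Minimum is 0, achieved by column Z.
Minimax strategy: Z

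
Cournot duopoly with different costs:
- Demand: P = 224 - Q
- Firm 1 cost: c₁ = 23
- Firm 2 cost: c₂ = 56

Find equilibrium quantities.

q₁* = 78.0, q₂* = 45.0

Work:
Reaction: q₁ = (224 - 23 - q₂)/2
Reaction: q₂ = (224 - 56 - q₁)/2
Solve simultaneously:
q₁* = (224 - 2×23 + 56)/3 = 78.0
q₂* = (224 - 2×56 + 23)/3 = 45.0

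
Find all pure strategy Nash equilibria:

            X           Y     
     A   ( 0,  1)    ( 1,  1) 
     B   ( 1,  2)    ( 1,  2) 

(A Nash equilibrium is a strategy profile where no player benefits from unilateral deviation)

Nash equilibrium: (A, Y), (B, X), (B, Y)

Work:
Best responses:
  P1 vs X: payoffs [0, 1] → best response B (payoff 1)
  P1 vs Y: payoffs [1, 1] → best response A/B (payoff 1)
  P2 vs A: payoffs [1, 1] → best response X/Y (payoff 1)
  P2 vs B: payoffs [2, 2] → best response X/Y (payoff 2)
Mutual best responses: (A,Y), (B,X), (B,Y) → Nash equilibria.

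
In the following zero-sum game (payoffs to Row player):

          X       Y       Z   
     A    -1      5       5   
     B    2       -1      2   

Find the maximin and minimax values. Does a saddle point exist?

Maximin = -1, Minimax = 2, Saddle: False

Work:
Row minimums: [-1, -1] → maximin = -1
Column maximums: [2, 5, 5] → minimax = 2
No saddle point (maximin ≠ minimax). Mixed strategy needed.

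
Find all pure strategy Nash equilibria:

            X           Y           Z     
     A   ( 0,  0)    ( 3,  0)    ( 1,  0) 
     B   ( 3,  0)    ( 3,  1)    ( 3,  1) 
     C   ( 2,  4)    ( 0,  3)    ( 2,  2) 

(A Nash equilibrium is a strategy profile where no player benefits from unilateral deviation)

Nash equilibrium: (A, Y), (B, Y), (B, Z)

Work:
Best responses:
  P1 vs X: payoffs [0, 3, 2] → best response B (payoff 3)
  P1 vs Y: payoffs [3, 3, 0] → best response A/B (payoff 3)
  P1 vs Z: payoffs [1, 3, 2] → best response B (payoff 3)
  P2 vs A: payoffs [0, 0, 0] → best response X/Y/Z (payoff 0)
  P2 vs B: payoffs [0, 1, 1] → best response Y/Z (payoff 1)
  P2 vs C: payoffs [4, 3, 2] → best response X (payoff 4)
Mutual best responses: (A,Y), (B,Y), (B,Z) → Nash equilibria.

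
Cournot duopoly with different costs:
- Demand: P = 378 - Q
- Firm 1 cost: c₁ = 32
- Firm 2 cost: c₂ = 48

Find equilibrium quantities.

q₁* = 120.67, q₂* = 104.67

Work:
Reaction: q₁ = (378 - 32 - q₂)/2
Reaction: q₂ = (378 - 48 - q₁)/2
Solve simultaneously:
q₁* = (378 - 2×32 + 48)/3 = 120.67
q₂* = (378 - 2×48 + 32)/3 = 104.67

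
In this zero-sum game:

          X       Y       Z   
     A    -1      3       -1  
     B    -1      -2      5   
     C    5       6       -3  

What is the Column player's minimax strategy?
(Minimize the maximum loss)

Column should play X or Z (all achieve the minimum), value = 5

Work:
Column player minimizes Row's maximum payoff:
Column X: max payoff to Row = 5
Column Y: max payoff to Row = 6
Column Z: max payoff to Row = 5
Minimum is 5, achieved by columns X, Z (tied).
Each of X or Z is a minimax strategy.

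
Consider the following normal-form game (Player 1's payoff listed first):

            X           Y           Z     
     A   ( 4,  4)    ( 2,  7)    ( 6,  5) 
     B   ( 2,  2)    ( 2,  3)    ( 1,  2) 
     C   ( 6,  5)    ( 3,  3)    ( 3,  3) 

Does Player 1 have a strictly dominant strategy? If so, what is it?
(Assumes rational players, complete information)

No strictly dominant strategy exists for Player 1

Work:
A strategy strictly dominates another if it gives a strictly higher payoff against every opponent action. Compare each pair of P1's strategies column-by-column:
  A vs B: [4 vs 2, 2 vs 2, 6 vs 1] → A does not strictly dominate B (column Y: 2 ≤ 2)
  A vs C: [4 vs 6, 2 vs 3, 6 vs 3] → A does not strictly dominate C (column X: 4 ≤ 6)
  B vs A: [2 vs 4, 2 vs 2, 1 vs 6] → B does not strictly dominate A (column X: 2 ≤ 4)
  B vs C: [2 vs 6, 2 vs 3, 1 vs 3] → B does not strictly dominate C (column X: 2 ≤ 6)
  C vs A: [6 vs 4, 3 vs 2, 3 vs 6] → C does not strictly dominate A (column Z: 3 ≤ 6)
  C vs B: [6 vs 2, 3 vs 2, 3 vs 1] → C strictly dominates B
No single strategy strictly dominates all others → no strictly dominant strategy.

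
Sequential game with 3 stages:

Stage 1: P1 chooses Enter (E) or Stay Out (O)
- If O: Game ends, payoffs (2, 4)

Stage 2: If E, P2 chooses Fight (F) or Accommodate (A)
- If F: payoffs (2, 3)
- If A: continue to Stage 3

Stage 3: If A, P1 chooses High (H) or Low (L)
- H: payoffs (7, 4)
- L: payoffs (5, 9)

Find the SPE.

SPE: (E, A, H); Outcome (7, 4)

Work:
Stage 3: P1 chooses H (7 vs 5)
Stage 2: P2: F->3, A->4 (anticipating H). Choose A
Stage 1: P1: O->2, E->7 (anticipating A, H). Choose E
SPE path: E -> A -> H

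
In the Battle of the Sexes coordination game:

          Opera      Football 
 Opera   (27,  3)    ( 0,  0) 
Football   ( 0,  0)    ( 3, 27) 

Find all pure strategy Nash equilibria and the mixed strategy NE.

Pure NE: (Opera, Opera) and (Football, Football); Mixed NE: p = 0.9, q = 0.1

Work:
Check pure NE:
(Opera, Opera): (27, 3) - no unilateral deviation beneficial
(Football, Football): (3, 27) - no unilateral deviation beneficial
Mixed NE: P1 plays Opera with p = 0.9, P2 plays Opera with q = 0.1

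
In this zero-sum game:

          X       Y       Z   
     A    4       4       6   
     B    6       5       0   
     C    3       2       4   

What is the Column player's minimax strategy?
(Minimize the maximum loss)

Column should play Y, value = 5

Work:
Column player minimizes Row's maximum payoff:
Column X: max payoff to Row = 6
Column Y: max payoff to Row = 5
Column Z: max payoff to Row = 6
Minimum is 5, achieved by column Y.
Minimax strategy: Y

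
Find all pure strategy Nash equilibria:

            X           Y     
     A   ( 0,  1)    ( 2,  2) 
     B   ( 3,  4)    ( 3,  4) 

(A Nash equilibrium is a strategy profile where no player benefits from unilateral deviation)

Nash equilibrium: (B, X), (B, Y)

Work:
Best responses:
  P1 vs X: payoffs [0, 3] → best response B (payoff 3)
  P1 vs Y: payoffs [2, 3] → best response B (payoff 3)
  P2 vs A: payoffs [1, 2] → best response Y (payoff 2)
  P2 vs B: payoffs [4, 4] → best response X/Y (payoff 4)
Mutual best responses: (B,X), (B,Y) → Nash equilibria.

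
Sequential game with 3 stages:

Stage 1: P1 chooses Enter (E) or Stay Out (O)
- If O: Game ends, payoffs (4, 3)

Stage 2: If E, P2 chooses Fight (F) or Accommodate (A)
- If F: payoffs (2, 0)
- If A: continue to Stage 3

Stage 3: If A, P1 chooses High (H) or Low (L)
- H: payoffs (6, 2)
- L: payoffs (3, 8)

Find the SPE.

SPE: (E, A, H); Outcome (6, 2)

Work:
Stage 3: P1 chooses H (6 vs 3)
Stage 2: P2: F->0, A->2 (anticipating H). Choose A
Stage 1: P1: O->4, E->6 (anticipating A, H). Choose E
SPE path: E -> A -> H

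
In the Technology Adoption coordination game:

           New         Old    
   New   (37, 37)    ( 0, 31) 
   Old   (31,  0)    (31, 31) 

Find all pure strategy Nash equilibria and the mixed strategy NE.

Pure NE: (New, New) and (Old, Old); Mixed NE: p = 0.8378, q = 0.8378

Work:
Check pure NE:
(New, New): (37, 37) - no unilateral deviation beneficial
(Old, Old): (31, 31) - no unilateral deviation beneficial
Mixed NE: P1 plays New with p = 0.8378, P2 plays New with q = 0.8378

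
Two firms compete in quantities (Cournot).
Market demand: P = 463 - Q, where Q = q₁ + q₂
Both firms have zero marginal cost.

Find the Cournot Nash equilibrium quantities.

q₁* = q₂* = 154.33; P* = 154.33

Work:
Profit: π_i = P·q_i = (a - q_i - q_j)·q_i
FOC: ∂π_i/∂q_i = a - 2q_i - q_j = 0
Reaction function: q_i = (463 - q_j)/2
Symmetry: q* = 463/3 = 154.33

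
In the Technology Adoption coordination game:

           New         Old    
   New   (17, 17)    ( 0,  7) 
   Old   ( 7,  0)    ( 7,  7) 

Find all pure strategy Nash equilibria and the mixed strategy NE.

Pure NE: (New, New) and (Old, Old); Mixed NE: p = 0.4118, q = 0.4118

Work:
Check pure NE:
(New, New): (17, 17) - no unilateral deviation beneficial
(Old, Old): (7, 7) - no unilateral deviation beneficial
Mixed NE: P1 plays New with p = 0.4118, P2 plays New with q = 0.4118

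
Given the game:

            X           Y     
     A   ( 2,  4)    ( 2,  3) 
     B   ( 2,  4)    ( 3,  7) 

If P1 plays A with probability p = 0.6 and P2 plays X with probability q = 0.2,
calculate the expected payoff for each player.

E[P1] = 2.32, E[P2] = 4.48

Work:
E[P1] = p·q·π₁(A,X) + p·(1-q)·π₁(A,Y) + (1-p)·q·π₁(B,X) + (1-p)·(1-q)·π₁(B,Y)
= 0.6·0.2·2 + 0.6·0.8·2 + 0.4·0.2·2 + 0.4·0.8·3
= 2.32

E[P2] = 4.48 (similar calculation)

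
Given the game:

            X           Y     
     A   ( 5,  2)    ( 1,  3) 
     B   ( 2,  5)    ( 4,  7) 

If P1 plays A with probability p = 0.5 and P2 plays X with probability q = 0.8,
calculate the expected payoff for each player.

E[P1] = 3.3, E[P2] = 3.8

Work:
E[P1] = p·q·π₁(A,X) + p·(1-q)·π₁(A,Y) + (1-p)·q·π₁(B,X) + (1-p)·(1-q)·π₁(B,Y)
= 0.5·0.8·5 + 0.5·0.2·1 + 0.5·0.8·2 + 0.5·0.2·4
= 3.3

E[P2] = 3.8 (similar calculation)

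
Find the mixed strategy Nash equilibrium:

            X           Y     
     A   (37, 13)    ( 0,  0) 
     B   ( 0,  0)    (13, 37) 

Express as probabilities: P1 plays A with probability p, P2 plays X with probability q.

p = 0.74, q = 0.26

Work:
Find probabilities that make opponent indifferent:
P2 chooses q to make P1 indifferent between A and B
P1 chooses p to make P2 indifferent between X and Y
Mixed NE: P1 plays (A: 0.74, B: 0.26), P2 plays (X: 0.26, Y: 0.74)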